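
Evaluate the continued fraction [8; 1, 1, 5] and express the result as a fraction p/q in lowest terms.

94/11

Start with 5.
1 + 1/(5/1) = 1 + 1/5 = 6/5
1 + 1/(6/5) = 1 + 5/6 = 11/6
8 + 1/(11/6) = 8 + 6/11 = 94/11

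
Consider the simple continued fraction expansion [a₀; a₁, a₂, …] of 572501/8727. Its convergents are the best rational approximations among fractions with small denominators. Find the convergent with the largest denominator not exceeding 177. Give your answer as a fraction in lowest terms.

328/5

a_0 = 65: 65/1  (≤ bound)
a_1 = 1: 66/1  (≤ bound)
a_2 = 1: 131/2  (≤ bound)
a_3 = 1: 197/3  (≤ bound)
a_4 = 1: 328/5  (≤ bound)
a_5 = 35: 11677/178  (> 177, stop)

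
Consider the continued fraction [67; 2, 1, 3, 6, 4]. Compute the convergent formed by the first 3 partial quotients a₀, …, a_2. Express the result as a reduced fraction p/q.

a_0 = 67: 67/1
a_1 = 2: 135/2
a_2 = 1: 202/3

202/3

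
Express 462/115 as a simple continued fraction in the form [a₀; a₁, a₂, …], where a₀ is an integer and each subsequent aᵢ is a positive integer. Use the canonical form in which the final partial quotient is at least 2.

Apply division with remainder until the remainder is 0:
462 ÷ 115 → quotient 4, remainder 2
115 ÷ 2 → quotient 57, remainder 1
2 ÷ 1 → quotient 2, remainder 0

[4; 57, 2]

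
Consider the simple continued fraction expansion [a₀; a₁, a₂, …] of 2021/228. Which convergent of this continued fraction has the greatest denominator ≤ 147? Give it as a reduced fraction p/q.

913/103

a_0 = 8: 8/1  (≤ bound)
a_1 = 1: 9/1  (≤ bound)
a_2 = 6: 62/7  (≤ bound)
a_3 = 2: 133/15  (≤ bound)
a_4 = 1: 195/22  (≤ bound)
a_5 = 4: 913/103  (≤ bound)
a_6 = 2: 2021/228  (> 147, stop)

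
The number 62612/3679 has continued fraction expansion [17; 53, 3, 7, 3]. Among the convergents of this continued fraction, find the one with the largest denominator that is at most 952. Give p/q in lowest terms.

a_0 = 17: 17/1  (≤ bound)
a_1 = 53: 902/53  (≤ bound)
a_2 = 3: 2723/160  (≤ bound)
a_3 = 7: 19963/1173  (> 952, stop)

2723/160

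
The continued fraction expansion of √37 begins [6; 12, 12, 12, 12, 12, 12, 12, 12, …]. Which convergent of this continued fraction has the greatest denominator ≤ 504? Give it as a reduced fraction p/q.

a_0 = 6: 6/1  (≤ bound)
a_1 = 12: 73/12  (≤ bound)
a_2 = 12: 882/145  (≤ bound)
a_3 = 12: 10657/1752  (> 504, stop)

882/145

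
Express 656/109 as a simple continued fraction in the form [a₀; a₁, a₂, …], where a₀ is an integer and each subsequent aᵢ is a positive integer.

[6; 54, 2]

Repeatedly divide and take the remainder:
⌊656/109⌋ = 6, remainder 2
⌊109/2⌋ = 54, remainder 1
⌊2/1⌋ = 2, remainder 0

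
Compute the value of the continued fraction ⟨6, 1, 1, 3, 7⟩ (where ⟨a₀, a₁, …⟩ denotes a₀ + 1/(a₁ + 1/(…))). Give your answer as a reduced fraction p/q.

Work from the innermost term outward:
Start with 7.
3 + 1/(7/1) = 3 + 1/7 = 22/7
1 + 1/(22/7) = 1 + 7/22 = 29/22
1 + 1/(29/22) = 1 + 22/29 = 51/29
6 + 1/(51/29) = 6 + 29/51 = 335/51

335/51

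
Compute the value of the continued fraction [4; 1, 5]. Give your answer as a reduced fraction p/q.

Start with 5.
1 + 1/(5/1) = 1 + 1/5 = 6/5
4 + 1/(6/5) = 4 + 5/6 = 29/6

29/6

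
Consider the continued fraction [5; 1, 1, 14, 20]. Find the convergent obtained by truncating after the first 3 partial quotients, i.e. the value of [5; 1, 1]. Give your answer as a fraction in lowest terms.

a_0 = 5: 5/1
a_1 = 1: 6/1
a_2 = 1: 11/2

11/2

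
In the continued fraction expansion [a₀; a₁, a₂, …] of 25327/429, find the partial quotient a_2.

1

Apply division with remainder until the remainder is 0:
25327 = 59·429 + 16, so a_0 = 59
429 = 26·16 + 13, so a_1 = 26
16 = 1·13 + 3, so a_2 = 1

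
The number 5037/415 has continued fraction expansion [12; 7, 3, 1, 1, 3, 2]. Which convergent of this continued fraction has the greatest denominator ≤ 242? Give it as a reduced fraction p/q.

a_0 = 12: 12/1  (≤ bound)
a_1 = 7: 85/7  (≤ bound)
a_2 = 3: 267/22  (≤ bound)
a_3 = 1: 352/29  (≤ bound)
a_4 = 1: 619/51  (≤ bound)
a_5 = 3: 2209/182  (≤ bound)
a_6 = 2: 5037/415  (> 242, stop)

2209/182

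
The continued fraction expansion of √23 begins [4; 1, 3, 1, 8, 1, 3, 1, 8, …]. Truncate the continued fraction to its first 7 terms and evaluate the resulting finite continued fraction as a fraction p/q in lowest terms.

Build up convergents one term at a time:
a_0 = 4: 4/1
a_1 = 1: 5/1
a_2 = 3: 19/4
a_3 = 1: 24/5
a_4 = 8: 211/44
a_5 = 1: 235/49
a_6 = 3: 916/191

916/191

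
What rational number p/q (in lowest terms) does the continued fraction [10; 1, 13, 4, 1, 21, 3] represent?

51533/4715

a_0 = 10: 10/1
a_1 = 1: 11/1
a_2 = 13: 153/14
a_3 = 4: 623/57
a_4 = 1: 776/71
a_5 = 21: 16919/1548
a_6 = 3: 51533/4715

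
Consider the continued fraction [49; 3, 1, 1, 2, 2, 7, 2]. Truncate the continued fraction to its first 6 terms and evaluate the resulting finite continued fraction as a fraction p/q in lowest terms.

Start with 2.
2 + 1/(2/1) = 2 + 1/2 = 5/2
1 + 1/(5/2) = 1 + 2/5 = 7/5
1 + 1/(7/5) = 1 + 5/7 = 12/7
3 + 1/(12/7) = 3 + 7/12 = 43/12
49 + 1/(43/12) = 49 + 12/43 = 2119/43

2119/43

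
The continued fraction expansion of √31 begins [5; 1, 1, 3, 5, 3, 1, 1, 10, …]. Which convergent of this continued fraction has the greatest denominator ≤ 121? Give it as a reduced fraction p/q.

657/118

a_0 = 5: 5/1  (≤ bound)
a_1 = 1: 6/1  (≤ bound)
a_2 = 1: 11/2  (≤ bound)
a_3 = 3: 39/7  (≤ bound)
a_4 = 5: 206/37  (≤ bound)
a_5 = 3: 657/118  (≤ bound)
a_6 = 1: 863/155  (> 121, stop)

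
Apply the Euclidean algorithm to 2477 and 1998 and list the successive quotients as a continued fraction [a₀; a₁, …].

[1; 4, 5, 1, 5, 3, 4]

2477 ÷ 1998 → quotient 1, remainder 479
1998 ÷ 479 → quotient 4, remainder 82
479 ÷ 82 → quotient 5, remainder 69
82 ÷ 69 → quotient 1, remainder 13
69 ÷ 13 → quotient 5, remainder 4
13 ÷ 4 → quotient 3, remainder 1
4 ÷ 1 → quotient 4, remainder 0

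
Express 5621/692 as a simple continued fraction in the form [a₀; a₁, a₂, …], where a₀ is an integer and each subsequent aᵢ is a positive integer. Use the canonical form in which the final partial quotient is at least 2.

[8; 8, 7, 12]

⌊5621/692⌋ = 8, remainder 85
⌊692/85⌋ = 8, remainder 12
⌊85/12⌋ = 7, remainder 1
⌊12/1⌋ = 12, remainder 0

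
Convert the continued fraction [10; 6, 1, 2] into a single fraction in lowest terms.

Collapse the nested fraction from the inside out:
Start with 2.
1 + 1/(2/1) = 1 + 1/2 = 3/2
6 + 1/(3/2) = 6 + 2/3 = 20/3
10 + 1/(20/3) = 10 + 3/20 = 203/20

203/20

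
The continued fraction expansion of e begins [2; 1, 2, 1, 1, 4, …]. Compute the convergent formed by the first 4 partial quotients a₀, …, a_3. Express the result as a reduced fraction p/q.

11/4

Start with 1.
2 + 1/(1/1) = 2 + 1/1 = 3/1
1 + 1/(3/1) = 1 + 1/3 = 4/3
2 + 1/(4/3) = 2 + 3/4 = 11/4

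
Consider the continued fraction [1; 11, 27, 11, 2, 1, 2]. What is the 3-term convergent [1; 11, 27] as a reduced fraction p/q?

325/298

Build up convergents one term at a time:
a_0 = 1: 1/1
a_1 = 11: 12/11
a_2 = 27: 325/298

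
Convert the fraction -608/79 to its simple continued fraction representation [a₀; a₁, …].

-608 = -8·79 + 24, so a_0 = -8
79 = 3·24 + 7, so a_1 = 3
24 = 3·7 + 3, so a_2 = 3
7 = 2·3 + 1, so a_3 = 2
3 = 3·1 + 0, so a_4 = 3

[-8; 3, 3, 2, 3]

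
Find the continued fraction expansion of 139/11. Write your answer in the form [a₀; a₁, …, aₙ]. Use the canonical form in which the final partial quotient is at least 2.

[12; 1, 1, 1, 3]

⌊139/11⌋ = 12, remainder 7
⌊11/7⌋ = 1, remainder 4
⌊7/4⌋ = 1, remainder 3
⌊4/3⌋ = 1, remainder 1
⌊3/1⌋ = 3, remainder 0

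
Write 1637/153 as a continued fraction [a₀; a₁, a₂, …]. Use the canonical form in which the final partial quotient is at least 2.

[10; 1, 2, 3, 15]

1637 ÷ 153 → quotient 10, remainder 107
153 ÷ 107 → quotient 1, remainder 46
107 ÷ 46 → quotient 2, remainder 15
46 ÷ 15 → quotient 3, remainder 1
15 ÷ 1 → quotient 15, remainder 0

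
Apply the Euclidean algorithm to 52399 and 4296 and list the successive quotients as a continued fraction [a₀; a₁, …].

[12; 5, 13, 1, 7, 1, 2, 2]

⌊52399/4296⌋ = 12, remainder 847
⌊4296/847⌋ = 5, remainder 61
⌊847/61⌋ = 13, remainder 54
⌊61/54⌋ = 1, remainder 7
⌊54/7⌋ = 7, remainder 5
⌊7/5⌋ = 1, remainder 2
⌊5/2⌋ = 2, remainder 1
⌊2/1⌋ = 2, remainder 0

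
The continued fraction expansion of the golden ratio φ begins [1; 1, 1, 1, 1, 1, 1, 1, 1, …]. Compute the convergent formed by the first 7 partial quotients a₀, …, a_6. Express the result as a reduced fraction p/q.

Start with 1.
1 + 1/(1/1) = 1 + 1/1 = 2/1
1 + 1/(2/1) = 1 + 1/2 = 3/2
1 + 1/(3/2) = 1 + 2/3 = 5/3
1 + 1/(5/3) = 1 + 3/5 = 8/5
1 + 1/(8/5) = 1 + 5/8 = 13/8
1 + 1/(13/8) = 1 + 8/13 = 21/13

21/13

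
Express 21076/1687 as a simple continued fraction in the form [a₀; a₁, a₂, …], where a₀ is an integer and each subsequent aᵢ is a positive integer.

[12; 2, 36, 5, 1, 3]

⌊21076/1687⌋ = 12, remainder 832
⌊1687/832⌋ = 2, remainder 23
⌊832/23⌋ = 36, remainder 4
⌊23/4⌋ = 5, remainder 3
⌊4/3⌋ = 1, remainder 1
⌊3/1⌋ = 3, remainder 0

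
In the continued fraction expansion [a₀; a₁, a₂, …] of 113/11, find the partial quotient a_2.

1

⌊113/11⌋ = 10, remainder 3
⌊11/3⌋ = 3, remainder 2
⌊3/2⌋ = 1, remainder 1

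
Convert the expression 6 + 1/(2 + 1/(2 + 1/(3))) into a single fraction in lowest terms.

109/17

a_0 = 6: 6/1
a_1 = 2: 13/2
a_2 = 2: 32/5
a_3 = 3: 109/17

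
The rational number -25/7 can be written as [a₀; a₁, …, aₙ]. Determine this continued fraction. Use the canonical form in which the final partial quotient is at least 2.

[-4; 2, 3]

-25 = -4·7 + 3, so a_0 = -4
7 = 2·3 + 1, so a_1 = 2
3 = 3·1 + 0, so a_2 = 3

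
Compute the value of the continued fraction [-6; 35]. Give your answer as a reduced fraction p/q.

-209/35

Starting at the tail and folding back:
Start with 35.
-6 + 1/(35/1) = -6 + 1/35 = -209/35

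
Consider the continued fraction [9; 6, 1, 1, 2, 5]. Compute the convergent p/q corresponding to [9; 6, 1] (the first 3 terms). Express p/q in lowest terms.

64/7

Start with 1.
6 + 1/(1/1) = 6 + 1/1 = 7/1
9 + 1/(7/1) = 9 + 1/7 = 64/7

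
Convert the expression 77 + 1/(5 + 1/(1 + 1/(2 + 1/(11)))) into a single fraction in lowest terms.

14895/193

Use the convergent recurrence hₖ = aₖ·hₖ₋₁ + hₖ₋₂ (and likewise for the denominators kₖ):
a_0 = 77: 77/1
a_1 = 5: 386/5
a_2 = 1: 463/6
a_3 = 2: 1312/17
a_4 = 11: 14895/193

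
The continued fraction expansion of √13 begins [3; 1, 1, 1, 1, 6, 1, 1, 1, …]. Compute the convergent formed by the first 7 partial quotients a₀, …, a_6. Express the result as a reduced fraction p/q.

137/38

Start with 1.
6 + 1/(1/1) = 6 + 1/1 = 7/1
1 + 1/(7/1) = 1 + 1/7 = 8/7
1 + 1/(8/7) = 1 + 7/8 = 15/8
1 + 1/(15/8) = 1 + 8/15 = 23/15
1 + 1/(23/15) = 1 + 15/23 = 38/23
3 + 1/(38/23) = 3 + 23/38 = 137/38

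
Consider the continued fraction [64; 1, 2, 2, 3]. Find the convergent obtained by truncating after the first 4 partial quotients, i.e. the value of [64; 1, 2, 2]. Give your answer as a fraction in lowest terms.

Start with 2.
2 + 1/(2/1) = 2 + 1/2 = 5/2
1 + 1/(5/2) = 1 + 2/5 = 7/5
64 + 1/(7/5) = 64 + 5/7 = 453/7

453/7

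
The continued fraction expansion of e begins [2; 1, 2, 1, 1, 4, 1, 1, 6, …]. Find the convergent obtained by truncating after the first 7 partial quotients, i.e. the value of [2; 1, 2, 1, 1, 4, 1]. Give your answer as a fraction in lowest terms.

Start with 1.
4 + 1/(1/1) = 4 + 1/1 = 5/1
1 + 1/(5/1) = 1 + 1/5 = 6/5
1 + 1/(6/5) = 1 + 5/6 = 11/6
2 + 1/(11/6) = 2 + 6/11 = 28/11
1 + 1/(28/11) = 1 + 11/28 = 39/28
2 + 1/(39/28) = 2 + 28/39 = 106/39

106/39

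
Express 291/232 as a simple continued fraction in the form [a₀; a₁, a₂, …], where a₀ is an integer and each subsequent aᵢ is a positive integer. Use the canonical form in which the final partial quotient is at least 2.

[1; 3, 1, 13, 1, 3]

Apply division with remainder until the remainder is 0:
291 = 1·232 + 59, so a_0 = 1
232 = 3·59 + 55, so a_1 = 3
59 = 1·55 + 4, so a_2 = 1
55 = 13·4 + 3, so a_3 = 13
4 = 1·3 + 1, so a_4 = 1
3 = 3·1 + 0, so a_5 = 3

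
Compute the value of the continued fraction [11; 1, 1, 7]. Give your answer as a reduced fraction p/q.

Compute successive convergents:
a_0 = 11: 11/1
a_1 = 1: 12/1
a_2 = 1: 23/2
a_3 = 7: 173/15

173/15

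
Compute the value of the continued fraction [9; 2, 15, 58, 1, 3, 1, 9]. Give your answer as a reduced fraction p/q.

a_0 = 9: 9/1
a_1 = 2: 19/2
a_2 = 15: 294/31
a_3 = 58: 17071/1800
a_4 = 1: 17365/1831
a_5 = 3: 69166/7293
a_6 = 1: 86531/9124
a_7 = 9: 847945/89409

847945/89409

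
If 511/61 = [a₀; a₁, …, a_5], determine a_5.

7

⌊511/61⌋ = 8, remainder 23
⌊61/23⌋ = 2, remainder 15
⌊23/15⌋ = 1, remainder 8
⌊15/8⌋ = 1, remainder 7
⌊8/7⌋ = 1, remainder 1
⌊7/1⌋ = 7, remainder 0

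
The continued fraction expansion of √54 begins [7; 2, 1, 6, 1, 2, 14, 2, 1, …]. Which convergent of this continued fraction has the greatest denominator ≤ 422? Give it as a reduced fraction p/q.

485/66

List convergents until the denominator exceeds the bound:
a_0 = 7: 7/1  (≤ bound)
a_1 = 2: 15/2  (≤ bound)
a_2 = 1: 22/3  (≤ bound)
a_3 = 6: 147/20  (≤ bound)
a_4 = 1: 169/23  (≤ bound)
a_5 = 2: 485/66  (≤ bound)
a_6 = 14: 6959/947  (> 422, stop)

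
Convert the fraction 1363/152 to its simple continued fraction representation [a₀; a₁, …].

[8; 1, 29, 2, 2]

1363 = 8·152 + 147, so a_0 = 8
152 = 1·147 + 5, so a_1 = 1
147 = 29·5 + 2, so a_2 = 29
5 = 2·2 + 1, so a_3 = 2
2 = 2·1 + 0, so a_4 = 2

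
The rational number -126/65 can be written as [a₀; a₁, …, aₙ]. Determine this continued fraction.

⌊-126/65⌋ = -2, remainder 4
⌊65/4⌋ = 16, remainder 1
⌊4/1⌋ = 4, remainder 0

[-2; 16, 4]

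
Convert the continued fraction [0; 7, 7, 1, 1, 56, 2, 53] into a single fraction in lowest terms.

91531/652914

Start with 53.
2 + 1/(53/1) = 2 + 1/53 = 107/53
56 + 1/(107/53) = 56 + 53/107 = 6045/107
1 + 1/(6045/107) = 1 + 107/6045 = 6152/6045
1 + 1/(6152/6045) = 1 + 6045/6152 = 12197/6152
7 + 1/(12197/6152) = 7 + 6152/12197 = 91531/12197
7 + 1/(91531/12197) = 7 + 12197/91531 = 652914/91531
0 + 1/(652914/91531) = 0 + 91531/652914 = 91531/652914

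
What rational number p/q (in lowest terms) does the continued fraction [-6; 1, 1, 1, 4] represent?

-75/14

Start with 4.
1 + 1/(4/1) = 1 + 1/4 = 5/4
1 + 1/(5/4) = 1 + 4/5 = 9/5
1 + 1/(9/5) = 1 + 5/9 = 14/9
-6 + 1/(14/9) = -6 + 9/14 = -75/14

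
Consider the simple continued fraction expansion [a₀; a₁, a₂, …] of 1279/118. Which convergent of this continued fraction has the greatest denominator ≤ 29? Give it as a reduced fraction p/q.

271/25

a_0 = 10: 10/1  (≤ bound)
a_1 = 1: 11/1  (≤ bound)
a_2 = 5: 65/6  (≤ bound)
a_3 = 4: 271/25  (≤ bound)
a_4 = 1: 336/31  (> 29, stop)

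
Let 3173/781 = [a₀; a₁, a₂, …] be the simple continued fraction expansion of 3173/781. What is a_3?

15

Run the Euclidean algorithm, recording each quotient:
⌊3173/781⌋ = 4, remainder 49
⌊781/49⌋ = 15, remainder 46
⌊49/46⌋ = 1, remainder 3
⌊46/3⌋ = 15, remainder 1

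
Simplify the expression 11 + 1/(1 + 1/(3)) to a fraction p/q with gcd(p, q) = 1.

47/4

Starting at the tail and folding back:
Start with 3.
1 + 1/(3/1) = 1 + 1/3 = 4/3
11 + 1/(4/3) = 11 + 3/4 = 47/4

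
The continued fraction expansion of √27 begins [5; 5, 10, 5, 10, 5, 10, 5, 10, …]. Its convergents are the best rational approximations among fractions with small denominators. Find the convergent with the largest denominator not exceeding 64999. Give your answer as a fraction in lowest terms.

70226/13515

a_0 = 5: 5/1  (≤ bound)
a_1 = 5: 26/5  (≤ bound)
a_2 = 10: 265/51  (≤ bound)
a_3 = 5: 1351/260  (≤ bound)
a_4 = 10: 13775/2651  (≤ bound)
a_5 = 5: 70226/13515  (≤ bound)
a_6 = 10: 716035/137801  (> 64999, stop)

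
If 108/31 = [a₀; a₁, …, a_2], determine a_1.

⌊108/31⌋ = 3, remainder 15
⌊31/15⌋ = 2, remainder 1

2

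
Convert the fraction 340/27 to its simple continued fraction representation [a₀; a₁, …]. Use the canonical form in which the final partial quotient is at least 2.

[12; 1, 1, 2, 5]

Apply division with remainder until the remainder is 0:
340 ÷ 27 → quotient 12, remainder 16
27 ÷ 16 → quotient 1, remainder 11
16 ÷ 11 → quotient 1, remainder 5
11 ÷ 5 → quotient 2, remainder 1
5 ÷ 1 → quotient 5, remainder 0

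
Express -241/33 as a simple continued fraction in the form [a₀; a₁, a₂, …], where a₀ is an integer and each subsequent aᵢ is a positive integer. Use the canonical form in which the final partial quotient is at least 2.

Run the Euclidean algorithm, recording each quotient:
-241 ÷ 33 → quotient -8, remainder 23
33 ÷ 23 → quotient 1, remainder 10
23 ÷ 10 → quotient 2, remainder 3
10 ÷ 3 → quotient 3, remainder 1
3 ÷ 1 → quotient 3, remainder 0

[-8; 1, 2, 3, 3]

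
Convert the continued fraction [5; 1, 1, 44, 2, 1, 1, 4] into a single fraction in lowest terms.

11369/2065

Start with 4.
1 + 1/(4/1) = 1 + 1/4 = 5/4
1 + 1/(5/4) = 1 + 4/5 = 9/5
2 + 1/(9/5) = 2 + 5/9 = 23/9
44 + 1/(23/9) = 44 + 9/23 = 1021/23
1 + 1/(1021/23) = 1 + 23/1021 = 1044/1021
1 + 1/(1044/1021) = 1 + 1021/1044 = 2065/1044
5 + 1/(2065/1044) = 5 + 1044/2065 = 11369/2065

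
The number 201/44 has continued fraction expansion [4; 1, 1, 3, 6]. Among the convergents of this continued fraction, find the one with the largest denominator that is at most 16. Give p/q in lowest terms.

32/7

a_0 = 4: 4/1  (≤ bound)
a_1 = 1: 5/1  (≤ bound)
a_2 = 1: 9/2  (≤ bound)
a_3 = 3: 32/7  (≤ bound)
a_4 = 6: 201/44  (> 16, stop)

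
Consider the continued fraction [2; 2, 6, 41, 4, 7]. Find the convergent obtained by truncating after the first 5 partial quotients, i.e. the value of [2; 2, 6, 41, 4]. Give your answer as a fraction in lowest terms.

a_0 = 2: 2/1
a_1 = 2: 5/2
a_2 = 6: 32/13
a_3 = 41: 1317/535
a_4 = 4: 5300/2153

5300/2153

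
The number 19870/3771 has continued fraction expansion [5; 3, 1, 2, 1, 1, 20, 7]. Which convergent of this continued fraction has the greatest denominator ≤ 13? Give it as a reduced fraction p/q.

58/11

a_0 = 5: 5/1  (≤ bound)
a_1 = 3: 16/3  (≤ bound)
a_2 = 1: 21/4  (≤ bound)
a_3 = 2: 58/11  (≤ bound)
a_4 = 1: 79/15  (> 13, stop)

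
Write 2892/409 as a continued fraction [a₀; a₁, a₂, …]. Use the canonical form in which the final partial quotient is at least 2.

[7; 14, 9, 1, 2]

Run the Euclidean algorithm, recording each quotient:
⌊2892/409⌋ = 7, remainder 29
⌊409/29⌋ = 14, remainder 3
⌊29/3⌋ = 9, remainder 2
⌊3/2⌋ = 1, remainder 1
⌊2/1⌋ = 2, remainder 0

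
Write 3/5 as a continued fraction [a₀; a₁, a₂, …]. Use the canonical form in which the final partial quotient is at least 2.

3 ÷ 5 → quotient 0, remainder 3
5 ÷ 3 → quotient 1, remainder 2
3 ÷ 2 → quotient 1, remainder 1
2 ÷ 1 → quotient 2, remainder 0

[0; 1, 1, 2]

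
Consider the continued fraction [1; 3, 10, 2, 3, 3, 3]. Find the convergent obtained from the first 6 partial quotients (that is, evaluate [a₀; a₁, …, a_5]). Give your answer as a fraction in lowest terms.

983/743

Starting at the tail and folding back:
Start with 3.
3 + 1/(3/1) = 3 + 1/3 = 10/3
2 + 1/(10/3) = 2 + 3/10 = 23/10
10 + 1/(23/10) = 10 + 10/23 = 240/23
3 + 1/(240/23) = 3 + 23/240 = 743/240
1 + 1/(743/240) = 1 + 240/743 = 983/743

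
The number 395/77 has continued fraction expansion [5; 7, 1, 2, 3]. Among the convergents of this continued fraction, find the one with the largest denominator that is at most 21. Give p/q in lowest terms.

41/8

a_0 = 5: 5/1  (≤ bound)
a_1 = 7: 36/7  (≤ bound)
a_2 = 1: 41/8  (≤ bound)
a_3 = 2: 118/23  (> 21, stop)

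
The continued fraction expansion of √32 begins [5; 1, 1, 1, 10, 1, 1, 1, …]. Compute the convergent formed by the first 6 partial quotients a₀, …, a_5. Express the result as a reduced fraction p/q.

Start with 1.
10 + 1/(1/1) = 10 + 1/1 = 11/1
1 + 1/(11/1) = 1 + 1/11 = 12/11
1 + 1/(12/11) = 1 + 11/12 = 23/12
1 + 1/(23/12) = 1 + 12/23 = 35/23
5 + 1/(35/23) = 5 + 23/35 = 198/35

198/35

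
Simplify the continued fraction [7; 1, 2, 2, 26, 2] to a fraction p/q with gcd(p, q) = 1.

a_0 = 7: 7/1
a_1 = 1: 8/1
a_2 = 2: 23/3
a_3 = 2: 54/7
a_4 = 26: 1427/185
a_5 = 2: 2908/377

2908/377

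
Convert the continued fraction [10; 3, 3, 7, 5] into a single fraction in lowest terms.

a_0 = 10: 10/1
a_1 = 3: 31/3
a_2 = 3: 103/10
a_3 = 7: 752/73
a_4 = 5: 3863/375

3863/375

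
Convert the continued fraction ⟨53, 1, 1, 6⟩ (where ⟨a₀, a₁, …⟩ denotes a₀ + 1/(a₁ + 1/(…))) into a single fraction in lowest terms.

696/13

Build up convergents one term at a time:
a_0 = 53: 53/1
a_1 = 1: 54/1
a_2 = 1: 107/2
a_3 = 6: 696/13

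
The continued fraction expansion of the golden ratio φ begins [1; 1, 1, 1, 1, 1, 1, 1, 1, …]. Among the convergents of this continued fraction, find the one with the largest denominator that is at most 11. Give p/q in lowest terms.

List convergents until the denominator exceeds the bound:
a_0 = 1: 1/1  (≤ bound)
a_1 = 1: 2/1  (≤ bound)
a_2 = 1: 3/2  (≤ bound)
a_3 = 1: 5/3  (≤ bound)
a_4 = 1: 8/5  (≤ bound)
a_5 = 1: 13/8  (≤ bound)
a_6 = 1: 21/13  (> 11, stop)

13/8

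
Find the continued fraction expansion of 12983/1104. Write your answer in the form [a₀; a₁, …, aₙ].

Repeatedly divide and take the remainder:
12983 = 11·1104 + 839, so a_0 = 11
1104 = 1·839 + 265, so a_1 = 1
839 = 3·265 + 44, so a_2 = 3
265 = 6·44 + 1, so a_3 = 6
44 = 44·1 + 0, so a_4 = 44

[11; 1, 3, 6, 44]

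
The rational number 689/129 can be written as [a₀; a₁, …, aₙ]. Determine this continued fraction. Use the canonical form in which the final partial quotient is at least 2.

[5; 2, 1, 13, 1, 2]

Run the Euclidean algorithm, recording each quotient:
689 = 5·129 + 44, so a_0 = 5
129 = 2·44 + 41, so a_1 = 2
44 = 1·41 + 3, so a_2 = 1
41 = 13·3 + 2, so a_3 = 13
3 = 1·2 + 1, so a_4 = 1
2 = 2·1 + 0, so a_5 = 2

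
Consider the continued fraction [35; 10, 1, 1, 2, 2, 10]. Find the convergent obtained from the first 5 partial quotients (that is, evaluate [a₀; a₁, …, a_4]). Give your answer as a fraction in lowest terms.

1860/53

Build up convergents one term at a time:
a_0 = 35: 35/1
a_1 = 10: 351/10
a_2 = 1: 386/11
a_3 = 1: 737/21
a_4 = 2: 1860/53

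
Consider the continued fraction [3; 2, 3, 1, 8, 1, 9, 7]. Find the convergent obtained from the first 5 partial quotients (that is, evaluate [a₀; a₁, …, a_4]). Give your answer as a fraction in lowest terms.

Start with 8.
1 + 1/(8/1) = 1 + 1/8 = 9/8
3 + 1/(9/8) = 3 + 8/9 = 35/9
2 + 1/(35/9) = 2 + 9/35 = 79/35
3 + 1/(79/35) = 3 + 35/79 = 272/79

272/79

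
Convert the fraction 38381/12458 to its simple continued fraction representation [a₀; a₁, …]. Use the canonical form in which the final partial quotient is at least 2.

[3; 12, 2, 1, 2, 3, 1, 28]

38381 = 3·12458 + 1007, so a_0 = 3
12458 = 12·1007 + 374, so a_1 = 12
1007 = 2·374 + 259, so a_2 = 2
374 = 1·259 + 115, so a_3 = 1
259 = 2·115 + 29, so a_4 = 2
115 = 3·29 + 28, so a_5 = 3
29 = 1·28 + 1, so a_6 = 1
28 = 28·1 + 0, so a_7 = 28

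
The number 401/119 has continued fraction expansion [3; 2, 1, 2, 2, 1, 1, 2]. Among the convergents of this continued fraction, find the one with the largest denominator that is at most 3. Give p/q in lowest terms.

a_0 = 3: 3/1  (≤ bound)
a_1 = 2: 7/2  (≤ bound)
a_2 = 1: 10/3  (≤ bound)
a_3 = 2: 27/8  (> 3, stop)

10/3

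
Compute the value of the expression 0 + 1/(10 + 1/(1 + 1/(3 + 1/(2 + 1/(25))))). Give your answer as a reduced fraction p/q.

229/2468

Start with 25.
2 + 1/(25/1) = 2 + 1/25 = 51/25
3 + 1/(51/25) = 3 + 25/51 = 178/51
1 + 1/(178/51) = 1 + 51/178 = 229/178
10 + 1/(229/178) = 10 + 178/229 = 2468/229
0 + 1/(2468/229) = 0 + 229/2468 = 229/2468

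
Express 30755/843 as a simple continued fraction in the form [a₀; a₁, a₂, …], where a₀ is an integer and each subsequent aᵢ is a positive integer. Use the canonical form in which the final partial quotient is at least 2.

[36; 2, 14, 29]

30755 ÷ 843 → quotient 36, remainder 407
843 ÷ 407 → quotient 2, remainder 29
407 ÷ 29 → quotient 14, remainder 1
29 ÷ 1 → quotient 29, remainder 0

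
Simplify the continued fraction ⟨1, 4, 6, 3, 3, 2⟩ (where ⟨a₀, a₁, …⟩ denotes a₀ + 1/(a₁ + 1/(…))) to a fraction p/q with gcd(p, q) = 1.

748/603

Start with 2.
3 + 1/(2/1) = 3 + 1/2 = 7/2
3 + 1/(7/2) = 3 + 2/7 = 23/7
6 + 1/(23/7) = 6 + 7/23 = 145/23
4 + 1/(145/23) = 4 + 23/145 = 603/145
1 + 1/(603/145) = 1 + 145/603 = 748/603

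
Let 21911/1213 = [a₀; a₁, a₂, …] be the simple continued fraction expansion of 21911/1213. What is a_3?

3

21911 ÷ 1213 → quotient 18, remainder 77
1213 ÷ 77 → quotient 15, remainder 58
77 ÷ 58 → quotient 1, remainder 19
58 ÷ 19 → quotient 3, remainder 1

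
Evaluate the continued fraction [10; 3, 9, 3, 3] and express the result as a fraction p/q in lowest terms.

2983/289

Work from the innermost term outward:
Start with 3.
3 + 1/(3/1) = 3 + 1/3 = 10/3
9 + 1/(10/3) = 9 + 3/10 = 93/10
3 + 1/(93/10) = 3 + 10/93 = 289/93
10 + 1/(289/93) = 10 + 93/289 = 2983/289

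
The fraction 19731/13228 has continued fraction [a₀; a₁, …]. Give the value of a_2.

29

19731 ÷ 13228 → quotient 1, remainder 6503
13228 ÷ 6503 → quotient 2, remainder 222
6503 ÷ 222 → quotient 29, remainder 65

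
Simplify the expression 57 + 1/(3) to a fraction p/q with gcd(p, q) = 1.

172/3

a_0 = 57: 57/1
a_1 = 3: 172/3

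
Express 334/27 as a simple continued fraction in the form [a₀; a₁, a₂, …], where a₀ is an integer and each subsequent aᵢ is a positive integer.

[12; 2, 1, 2, 3]

Run the Euclidean algorithm, recording each quotient:
⌊334/27⌋ = 12, remainder 10
⌊27/10⌋ = 2, remainder 7
⌊10/7⌋ = 1, remainder 3
⌊7/3⌋ = 2, remainder 1
⌊3/1⌋ = 3, remainder 0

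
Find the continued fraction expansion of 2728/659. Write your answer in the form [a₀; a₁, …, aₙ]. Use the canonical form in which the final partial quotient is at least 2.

[4; 7, 6, 7, 2]

Run the Euclidean algorithm, recording each quotient:
2728 = 4·659 + 92, so a_0 = 4
659 = 7·92 + 15, so a_1 = 7
92 = 6·15 + 2, so a_2 = 6
15 = 7·2 + 1, so a_3 = 7
2 = 2·1 + 0, so a_4 = 2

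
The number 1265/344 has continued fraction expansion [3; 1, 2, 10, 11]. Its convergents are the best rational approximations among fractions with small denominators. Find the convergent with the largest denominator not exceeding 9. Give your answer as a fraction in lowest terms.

a_0 = 3: 3/1  (≤ bound)
a_1 = 1: 4/1  (≤ bound)
a_2 = 2: 11/3  (≤ bound)
a_3 = 10: 114/31  (> 9, stop)

11/3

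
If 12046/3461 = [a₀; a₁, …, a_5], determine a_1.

2

12046 = 3·3461 + 1663, so a_0 = 3
3461 = 2·1663 + 135, so a_1 = 2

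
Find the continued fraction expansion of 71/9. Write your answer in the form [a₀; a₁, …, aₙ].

[7; 1, 8]

Repeatedly divide and take the remainder:
71 = 7·9 + 8, so a_0 = 7
9 = 1·8 + 1, so a_1 = 1
8 = 8·1 + 0, so a_2 = 8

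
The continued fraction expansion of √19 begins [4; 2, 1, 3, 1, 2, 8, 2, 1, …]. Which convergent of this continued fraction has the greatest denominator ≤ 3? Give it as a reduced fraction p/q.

a_0 = 4: 4/1  (≤ bound)
a_1 = 2: 9/2  (≤ bound)
a_2 = 1: 13/3  (≤ bound)
a_3 = 3: 48/11  (> 3, stop)

13/3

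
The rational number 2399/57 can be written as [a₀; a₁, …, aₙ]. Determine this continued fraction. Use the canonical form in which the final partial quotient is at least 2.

Run the Euclidean algorithm, recording each quotient:
2399 = 42·57 + 5, so a_0 = 42
57 = 11·5 + 2, so a_1 = 11
5 = 2·2 + 1, so a_2 = 2
2 = 2·1 + 0, so a_3 = 2

[42; 11, 2, 2]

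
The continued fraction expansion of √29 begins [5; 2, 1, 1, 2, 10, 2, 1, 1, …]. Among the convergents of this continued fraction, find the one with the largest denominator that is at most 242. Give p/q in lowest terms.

727/135

a_0 = 5: 5/1  (≤ bound)
a_1 = 2: 11/2  (≤ bound)
a_2 = 1: 16/3  (≤ bound)
a_3 = 1: 27/5  (≤ bound)
a_4 = 2: 70/13  (≤ bound)
a_5 = 10: 727/135  (≤ bound)
a_6 = 2: 1524/283  (> 242, stop)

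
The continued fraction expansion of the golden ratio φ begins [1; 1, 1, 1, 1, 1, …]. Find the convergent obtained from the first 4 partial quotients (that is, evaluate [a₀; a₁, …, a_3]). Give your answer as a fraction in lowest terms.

5/3

Start with 1.
1 + 1/(1/1) = 1 + 1/1 = 2/1
1 + 1/(2/1) = 1 + 1/2 = 3/2
1 + 1/(3/2) = 1 + 2/3 = 5/3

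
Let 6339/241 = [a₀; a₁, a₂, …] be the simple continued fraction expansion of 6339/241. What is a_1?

3

Apply division with remainder until the remainder is 0:
⌊6339/241⌋ = 26, remainder 73
⌊241/73⌋ = 3, remainder 22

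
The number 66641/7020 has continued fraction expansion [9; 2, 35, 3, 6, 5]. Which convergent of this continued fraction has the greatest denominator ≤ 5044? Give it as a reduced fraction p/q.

a_0 = 9: 9/1  (≤ bound)
a_1 = 2: 19/2  (≤ bound)
a_2 = 35: 674/71  (≤ bound)
a_3 = 3: 2041/215  (≤ bound)
a_4 = 6: 12920/1361  (≤ bound)
a_5 = 5: 66641/7020  (> 5044, stop)

12920/1361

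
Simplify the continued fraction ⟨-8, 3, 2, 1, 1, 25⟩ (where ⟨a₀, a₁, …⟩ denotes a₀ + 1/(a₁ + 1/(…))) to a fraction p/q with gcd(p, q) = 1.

-3352/435

a_0 = -8: -8/1
a_1 = 3: -23/3
a_2 = 2: -54/7
a_3 = 1: -77/10
a_4 = 1: -131/17
a_5 = 25: -3352/435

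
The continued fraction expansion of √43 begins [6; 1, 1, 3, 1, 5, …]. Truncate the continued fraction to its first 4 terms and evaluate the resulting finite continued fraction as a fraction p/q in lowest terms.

46/7

Work from the innermost term outward:
Start with 3.
1 + 1/(3/1) = 1 + 1/3 = 4/3
1 + 1/(4/3) = 1 + 3/4 = 7/4
6 + 1/(7/4) = 6 + 4/7 = 46/7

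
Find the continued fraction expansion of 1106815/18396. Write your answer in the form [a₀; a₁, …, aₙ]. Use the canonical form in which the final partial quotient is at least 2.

⌊1106815/18396⌋ = 60, remainder 3055
⌊18396/3055⌋ = 6, remainder 66
⌊3055/66⌋ = 46, remainder 19
⌊66/19⌋ = 3, remainder 9
⌊19/9⌋ = 2, remainder 1
⌊9/1⌋ = 9, remainder 0

[60; 6, 46, 3, 2, 9]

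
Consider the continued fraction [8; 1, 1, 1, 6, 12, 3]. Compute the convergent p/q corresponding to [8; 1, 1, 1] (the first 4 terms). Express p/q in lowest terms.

Start with 1.
1 + 1/(1/1) = 1 + 1/1 = 2/1
1 + 1/(2/1) = 1 + 1/2 = 3/2
8 + 1/(3/2) = 8 + 2/3 = 26/3

26/3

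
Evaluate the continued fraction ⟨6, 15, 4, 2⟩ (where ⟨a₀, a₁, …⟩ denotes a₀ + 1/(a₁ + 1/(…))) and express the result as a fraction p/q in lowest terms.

831/137

Start with 2.
4 + 1/(2/1) = 4 + 1/2 = 9/2
15 + 1/(9/2) = 15 + 2/9 = 137/9
6 + 1/(137/9) = 6 + 9/137 = 831/137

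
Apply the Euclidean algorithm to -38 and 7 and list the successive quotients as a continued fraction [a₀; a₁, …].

-38 = -6·7 + 4, so a_0 = -6
7 = 1·4 + 3, so a_1 = 1
4 = 1·3 + 1, so a_2 = 1
3 = 3·1 + 0, so a_3 = 3

[-6; 1, 1, 3]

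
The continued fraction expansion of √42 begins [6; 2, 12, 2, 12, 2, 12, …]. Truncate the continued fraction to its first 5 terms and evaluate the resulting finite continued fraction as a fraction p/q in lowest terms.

4206/649

Work from the innermost term outward:
Start with 12.
2 + 1/(12/1) = 2 + 1/12 = 25/12
12 + 1/(25/12) = 12 + 12/25 = 312/25
2 + 1/(312/25) = 2 + 25/312 = 649/312
6 + 1/(649/312) = 6 + 312/649 = 4206/649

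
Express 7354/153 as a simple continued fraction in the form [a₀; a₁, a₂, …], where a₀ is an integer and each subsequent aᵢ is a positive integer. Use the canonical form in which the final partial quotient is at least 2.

[48; 15, 3, 3]

7354 = 48·153 + 10, so a_0 = 48
153 = 15·10 + 3, so a_1 = 15
10 = 3·3 + 1, so a_2 = 3
3 = 3·1 + 0, so a_3 = 3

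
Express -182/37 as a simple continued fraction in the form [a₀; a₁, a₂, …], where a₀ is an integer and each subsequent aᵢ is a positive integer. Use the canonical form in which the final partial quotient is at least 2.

[-5; 12, 3]

-182 ÷ 37 → quotient -5, remainder 3
37 ÷ 3 → quotient 12, remainder 1
3 ÷ 1 → quotient 3, remainder 0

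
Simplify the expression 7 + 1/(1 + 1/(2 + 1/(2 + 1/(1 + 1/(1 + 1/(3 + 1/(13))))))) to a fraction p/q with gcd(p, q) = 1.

Start with 13.
3 + 1/(13/1) = 3 + 1/13 = 40/13
1 + 1/(40/13) = 1 + 13/40 = 53/40
1 + 1/(53/40) = 1 + 40/53 = 93/53
2 + 1/(93/53) = 2 + 53/93 = 239/93
2 + 1/(239/93) = 2 + 93/239 = 571/239
1 + 1/(571/239) = 1 + 239/571 = 810/571
7 + 1/(810/571) = 7 + 571/810 = 6241/810

6241/810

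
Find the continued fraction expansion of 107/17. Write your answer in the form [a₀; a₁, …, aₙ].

107 = 6·17 + 5, so a_0 = 6
17 = 3·5 + 2, so a_1 = 3
5 = 2·2 + 1, so a_2 = 2
2 = 2·1 + 0, so a_3 = 2

[6; 3, 2, 2]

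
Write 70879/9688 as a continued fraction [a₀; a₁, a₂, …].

[7; 3, 6, 7, 4, 3, 5]

70879 ÷ 9688 → quotient 7, remainder 3063
9688 ÷ 3063 → quotient 3, remainder 499
3063 ÷ 499 → quotient 6, remainder 69
499 ÷ 69 → quotient 7, remainder 16
69 ÷ 16 → quotient 4, remainder 5
16 ÷ 5 → quotient 3, remainder 1
5 ÷ 1 → quotient 5, remainder 0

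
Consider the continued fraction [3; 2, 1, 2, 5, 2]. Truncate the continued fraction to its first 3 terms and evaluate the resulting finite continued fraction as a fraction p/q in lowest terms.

10/3

Start with 1.
2 + 1/(1/1) = 2 + 1/1 = 3/1
3 + 1/(3/1) = 3 + 1/3 = 10/3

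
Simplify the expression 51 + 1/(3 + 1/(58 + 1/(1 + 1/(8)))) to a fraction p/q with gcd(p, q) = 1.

82079/1599

a_0 = 51: 51/1
a_1 = 3: 154/3
a_2 = 58: 8983/175
a_3 = 1: 9137/178
a_4 = 8: 82079/1599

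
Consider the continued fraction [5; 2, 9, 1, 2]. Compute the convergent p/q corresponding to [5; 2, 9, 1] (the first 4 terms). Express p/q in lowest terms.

Starting at the tail and folding back:
Start with 1.
9 + 1/(1/1) = 9 + 1/1 = 10/1
2 + 1/(10/1) = 2 + 1/10 = 21/10
5 + 1/(21/10) = 5 + 10/21 = 115/21

115/21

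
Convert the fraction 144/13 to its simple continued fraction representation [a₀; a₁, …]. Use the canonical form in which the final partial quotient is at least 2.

Apply division with remainder until the remainder is 0:
144 ÷ 13 → quotient 11, remainder 1
13 ÷ 1 → quotient 13, remainder 0

[11; 13]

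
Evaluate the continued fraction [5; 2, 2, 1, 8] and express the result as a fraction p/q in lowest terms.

331/61

Collapse the nested fraction from the inside out:
Start with 8.
1 + 1/(8/1) = 1 + 1/8 = 9/8
2 + 1/(9/8) = 2 + 8/9 = 26/9
2 + 1/(26/9) = 2 + 9/26 = 61/26
5 + 1/(61/26) = 5 + 26/61 = 331/61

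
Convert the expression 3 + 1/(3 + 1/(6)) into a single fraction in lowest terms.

a_0 = 3: 3/1
a_1 = 3: 10/3
a_2 = 6: 63/19

63/19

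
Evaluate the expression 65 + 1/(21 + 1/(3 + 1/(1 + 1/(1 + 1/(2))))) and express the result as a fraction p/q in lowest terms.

24913/383

a_0 = 65: 65/1
a_1 = 21: 1366/21
a_2 = 3: 4163/64
a_3 = 1: 5529/85
a_4 = 1: 9692/149
a_5 = 2: 24913/383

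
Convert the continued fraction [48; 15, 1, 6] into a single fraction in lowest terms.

Work from the innermost term outward:
Start with 6.
1 + 1/(6/1) = 1 + 1/6 = 7/6
15 + 1/(7/6) = 15 + 6/7 = 111/7
48 + 1/(111/7) = 48 + 7/111 = 5335/111

5335/111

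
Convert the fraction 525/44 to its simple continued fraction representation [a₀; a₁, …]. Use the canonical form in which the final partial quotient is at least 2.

Apply division with remainder until the remainder is 0:
525 ÷ 44 → quotient 11, remainder 41
44 ÷ 41 → quotient 1, remainder 3
41 ÷ 3 → quotient 13, remainder 2
3 ÷ 2 → quotient 1, remainder 1
2 ÷ 1 → quotient 2, remainder 0

[11; 1, 13, 1, 2]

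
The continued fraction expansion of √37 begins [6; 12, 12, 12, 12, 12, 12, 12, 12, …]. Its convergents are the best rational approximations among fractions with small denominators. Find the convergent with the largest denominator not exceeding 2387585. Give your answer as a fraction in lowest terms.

1555849/255780

a_0 = 6: 6/1  (≤ bound)
a_1 = 12: 73/12  (≤ bound)
a_2 = 12: 882/145  (≤ bound)
a_3 = 12: 10657/1752  (≤ bound)
a_4 = 12: 128766/21169  (≤ bound)
a_5 = 12: 1555849/255780  (≤ bound)
a_6 = 12: 18798954/3090529  (> 2387585, stop)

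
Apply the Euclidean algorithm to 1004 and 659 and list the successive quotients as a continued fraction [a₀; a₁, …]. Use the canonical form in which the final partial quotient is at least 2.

1004 ÷ 659 → quotient 1, remainder 345
659 ÷ 345 → quotient 1, remainder 314
345 ÷ 314 → quotient 1, remainder 31
314 ÷ 31 → quotient 10, remainder 4
31 ÷ 4 → quotient 7, remainder 3
4 ÷ 3 → quotient 1, remainder 1
3 ÷ 1 → quotient 3, remainder 0

[1; 1, 1, 10, 7, 1, 3]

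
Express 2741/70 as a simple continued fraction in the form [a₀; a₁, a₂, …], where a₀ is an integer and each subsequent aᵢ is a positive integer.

[39; 6, 2, 1, 3]

Run the Euclidean algorithm, recording each quotient:
⌊2741/70⌋ = 39, remainder 11
⌊70/11⌋ = 6, remainder 4
⌊11/4⌋ = 2, remainder 3
⌊4/3⌋ = 1, remainder 1
⌊3/1⌋ = 3, remainder 0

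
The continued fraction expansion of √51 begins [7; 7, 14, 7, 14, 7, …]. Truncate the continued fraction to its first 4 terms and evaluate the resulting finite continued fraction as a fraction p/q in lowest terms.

4999/700

Start with 7.
14 + 1/(7/1) = 14 + 1/7 = 99/7
7 + 1/(99/7) = 7 + 7/99 = 700/99
7 + 1/(700/99) = 7 + 99/700 = 4999/700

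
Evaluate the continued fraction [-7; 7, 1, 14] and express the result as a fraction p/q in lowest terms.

a_0 = -7: -7/1
a_1 = 7: -48/7
a_2 = 1: -55/8
a_3 = 14: -818/119

-818/119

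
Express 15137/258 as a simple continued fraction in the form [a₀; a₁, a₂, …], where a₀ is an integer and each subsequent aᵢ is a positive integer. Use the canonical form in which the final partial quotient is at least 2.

[58; 1, 2, 28, 3]

15137 ÷ 258 → quotient 58, remainder 173
258 ÷ 173 → quotient 1, remainder 85
173 ÷ 85 → quotient 2, remainder 3
85 ÷ 3 → quotient 28, remainder 1
3 ÷ 1 → quotient 3, remainder 0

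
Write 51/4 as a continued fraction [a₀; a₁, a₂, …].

[12; 1, 3]

51 ÷ 4 → quotient 12, remainder 3
4 ÷ 3 → quotient 1, remainder 1
3 ÷ 1 → quotient 3, remainder 0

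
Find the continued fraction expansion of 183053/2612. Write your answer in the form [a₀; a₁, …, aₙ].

183053 ÷ 2612 → quotient 70, remainder 213
2612 ÷ 213 → quotient 12, remainder 56
213 ÷ 56 → quotient 3, remainder 45
56 ÷ 45 → quotient 1, remainder 11
45 ÷ 11 → quotient 4, remainder 1
11 ÷ 1 → quotient 11, remainder 0

[70; 12, 3, 1, 4, 11]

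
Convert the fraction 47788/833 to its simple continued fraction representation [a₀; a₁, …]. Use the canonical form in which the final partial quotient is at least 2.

Apply division with remainder until the remainder is 0:
47788 = 57·833 + 307, so a_0 = 57
833 = 2·307 + 219, so a_1 = 2
307 = 1·219 + 88, so a_2 = 1
219 = 2·88 + 43, so a_3 = 2
88 = 2·43 + 2, so a_4 = 2
43 = 21·2 + 1, so a_5 = 21
2 = 2·1 + 0, so a_6 = 2

[57; 2, 1, 2, 2, 21, 2]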